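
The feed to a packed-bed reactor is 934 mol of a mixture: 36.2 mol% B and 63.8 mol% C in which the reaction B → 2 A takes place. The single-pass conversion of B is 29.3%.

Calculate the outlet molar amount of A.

198 mol

B reacted = 0.293 × 338.1 = 99.07 mol; ν_B = −1, so ξ = 99.07/1 = 99.07 mol.
Outlet amounts (n = n₀ + ν ξ):
  B: 338.1 − 1(99.07) = 239
  A: 0 + 2(99.07) = 198.1
  C: 595.9 (inert)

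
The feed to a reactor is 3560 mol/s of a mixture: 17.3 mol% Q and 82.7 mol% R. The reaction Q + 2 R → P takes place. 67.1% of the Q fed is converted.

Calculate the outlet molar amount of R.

2120 mol/s

Q reacted = 0.671 × 615.9 = 413.3 mol/s; ν_Q = −1, so ξ = 413.3/1 = 413.3 mol/s.
Outlet amounts (n = n₀ + ν ξ):
  Q: 615.9 − 1(413.3) = 202.6
  R: 2944 − 2(413.3) = 2118
  P: 0 + 1(413.3) = 413.3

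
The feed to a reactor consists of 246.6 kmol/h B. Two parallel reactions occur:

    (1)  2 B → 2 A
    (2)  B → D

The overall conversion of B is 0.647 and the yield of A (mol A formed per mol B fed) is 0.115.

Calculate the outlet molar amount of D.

Yield of A: 2ξ₁ / 246.6 = 0.115 → ξ₁ = 14.18 kmol/h.
Conversion of B: 2ξ₁ + 1ξ₂ = 0.647 × 246.6 = 159.6 → ξ₂ = 131.2 kmol/h.
Outlet amounts (n = n₀ + Σ ν·ξ):
  B: 246.6 − 2(14.18) − 1(131.2) = 87.05
  A: 0 + 2(14.18) = 28.36
  D: 0 + 1(131.2) = 131.2

131 kmol/h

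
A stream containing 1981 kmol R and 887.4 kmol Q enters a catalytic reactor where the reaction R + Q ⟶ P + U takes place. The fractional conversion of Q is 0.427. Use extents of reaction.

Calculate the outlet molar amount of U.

Q reacted = 0.427 × 887.4 = 378.9 kmol; ν_Q = −1, so ξ = 378.9/1 = 378.9 kmol.
Outlet amounts (n = n₀ + ν ξ):
  R: 1981 − 1(378.9) = 1602
  Q: 887.4 − 1(378.9) = 508.5
  P: 0 + 1(378.9) = 378.9
  U: 0 + 1(378.9) = 378.9

379 kmol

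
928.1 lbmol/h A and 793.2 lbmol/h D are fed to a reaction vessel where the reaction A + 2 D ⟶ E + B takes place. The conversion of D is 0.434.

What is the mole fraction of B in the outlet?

0.111

D reacted = 0.434 × 793.2 = 344.2 lbmol/h; ν_D = −2, so ξ = 344.2/2 = 172.1 lbmol/h.
Outlet amounts (n = n₀ + ν ξ):
  A: 928.1 − 1(172.1) = 756
  D: 793.2 − 2(172.1) = 449
  E: 0 + 1(172.1) = 172.1
  B: 0 + 1(172.1) = 172.1
Total out = 1549 lbmol/h; y_B = 172.1 / 1549 = 0.1111.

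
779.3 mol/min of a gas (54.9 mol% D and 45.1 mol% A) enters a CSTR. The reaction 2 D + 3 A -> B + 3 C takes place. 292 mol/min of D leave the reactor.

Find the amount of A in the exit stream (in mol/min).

148 mol/min

For D: n = n₀ − 2ξ → 292 = 427.8 − 2ξ, giving ξ = 67.92 mol/min.
Outlet amounts (n = n₀ + ν ξ):
  D: 427.8 − 2(67.92) = 292
  A: 351.5 − 3(67.92) = 147.7
  B: 0 + 1(67.92) = 67.92
  C: 0 + 3(67.92) = 203.8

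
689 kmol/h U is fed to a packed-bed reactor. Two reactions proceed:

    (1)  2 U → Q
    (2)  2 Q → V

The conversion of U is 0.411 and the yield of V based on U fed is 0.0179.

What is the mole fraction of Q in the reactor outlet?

0.219

Conversion of U: U consumed = 2ξ₁ = 0.411 × 689 → ξ₁ = 141.6 kmol/h.
Yield of V: 1ξ₂ / 689 = 0.0179 → ξ₂ = 12.33 kmol/h.
Outlet amounts (n = n₀ + Σ ν·ξ):
  U: 689 − 2(141.6) = 405.8
  Q: 0 + 1(141.6) − 2(12.33) = 116.9
  V: 0 + 1(12.33) = 12.33
Total out = 535.1 kmol/h; y_Q = 116.9 / 535.1 = 0.2185.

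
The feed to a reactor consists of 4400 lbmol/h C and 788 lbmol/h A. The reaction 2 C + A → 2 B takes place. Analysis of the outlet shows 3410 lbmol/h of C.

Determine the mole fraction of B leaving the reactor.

0.211

For C: n = n₀ − 2ξ → 3410 = 4400 − 2ξ, giving ξ = 495 lbmol/h.
Outlet amounts (n = n₀ + ν ξ):
  C: 4400 − 2(495) = 3410
  A: 788 − 1(495) = 293
  B: 0 + 2(495) = 990
Total out = 4693 lbmol/h; y_B = 990 / 4693 = 0.211.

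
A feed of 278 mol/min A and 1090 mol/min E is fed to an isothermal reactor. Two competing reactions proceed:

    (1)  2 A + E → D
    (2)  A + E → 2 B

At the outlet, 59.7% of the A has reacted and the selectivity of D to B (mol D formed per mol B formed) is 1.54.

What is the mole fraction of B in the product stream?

0.0378

Conversion of A: A consumed = 0.597 × 278 = 166 mol/min = 2ξ₁ + 1ξ₂.
Selectivity: 1ξ₁ / (2ξ₂) = 1.54 → ξ₁ = 3.08 ξ₂.
Substitute: (2·3.08 + 1) ξ₂ = 166 → ξ₂ = 23.18 mol/min, ξ₁ = 71.39 mol/min.
Outlet amounts (n = n₀ + Σ ν·ξ):
  A: 278 − 2(71.39) − 1(23.18) = 112
  E: 1090 − 1(71.39) − 1(23.18) = 995.4
  D: 0 + 1(71.39) = 71.39
  B: 0 + 2(23.18) = 46.36
Total out = 1225 mol/min; y_B = 46.36 / 1225 = 0.03784.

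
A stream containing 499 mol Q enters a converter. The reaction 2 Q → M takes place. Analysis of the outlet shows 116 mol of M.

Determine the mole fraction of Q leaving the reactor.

0.697

For M: n = n₀ + 1ξ → 116 = 0 + 1ξ, giving ξ = 116 mol.
Outlet amounts (n = n₀ + ν ξ):
  Q: 499 − 2(116) = 267
  M: 0 + 1(116) = 116
Total out = 383 mol; y_Q = 267 / 383 = 0.6971.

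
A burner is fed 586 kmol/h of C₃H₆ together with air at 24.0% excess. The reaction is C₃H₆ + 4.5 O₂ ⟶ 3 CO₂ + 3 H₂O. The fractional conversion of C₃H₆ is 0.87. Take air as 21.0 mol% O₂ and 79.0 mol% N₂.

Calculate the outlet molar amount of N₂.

12300 kmol/h

Stoichiometric O₂ = 4.5 × 586 = 2637 kmol/h; O₂ fed = 2637 × 1.240 = 3270 kmol/h.
N₂ fed = 3270 × 79/21 = 12300 kmol/h.
Fuel reacted = 0.87 × 586 → ξ = 509.8 kmol/h.
Outlet (n = n₀ + ν ξ):
  C₃H₆: 586 − 1(509.8) = 76.18
  O₂: 3270 − 4.5(509.8) = 975.7
  N₂: 12300 (inert)
  CO₂: 0 + 3(509.8) = 1529
  H₂O: 0 + 3(509.8) = 1529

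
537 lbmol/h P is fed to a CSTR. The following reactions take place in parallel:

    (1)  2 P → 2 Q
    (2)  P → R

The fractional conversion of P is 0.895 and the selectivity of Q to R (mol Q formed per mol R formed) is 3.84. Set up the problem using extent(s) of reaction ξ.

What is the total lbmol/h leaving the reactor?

537 lbmol/h

Conversion of P: P consumed = 0.895 × 537 = 480.6 lbmol/h = 2ξ₁ + 1ξ₂.
Selectivity: 2ξ₁ / (1ξ₂) = 3.84 → ξ₁ = 1.92 ξ₂.
Substitute: (2·1.92 + 1) ξ₂ = 480.6 → ξ₂ = 99.3 lbmol/h, ξ₁ = 190.7 lbmol/h.
Outlet amounts (n = n₀ + Σ ν·ξ):
  P: 537 − 2(190.7) − 1(99.3) = 56.38
  Q: 0 + 2(190.7) = 381.3
  R: 0 + 1(99.3) = 99.3
Total out = 56.38 + 381.3 + 99.3 = 537 lbmol/h.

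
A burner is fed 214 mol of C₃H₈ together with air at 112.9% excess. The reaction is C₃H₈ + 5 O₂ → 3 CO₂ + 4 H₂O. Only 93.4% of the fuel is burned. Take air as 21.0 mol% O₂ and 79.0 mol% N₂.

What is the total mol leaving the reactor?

Stoichiometric O₂ = 5 × 214 = 1070 mol; O₂ fed = 1070 × 2.129 = 2278 mol.
N₂ fed = 2278 × 79/21 = 8570 mol.
Fuel reacted = 0.934 × 214 → ξ = 199.9 mol.
Outlet (n = n₀ + ν ξ):
  C₃H₈: 214 − 1(199.9) = 14.12
  O₂: 2278 − 5(199.9) = 1279
  N₂: 8570 (inert)
  CO₂: 0 + 3(199.9) = 599.6
  H₂O: 0 + 4(199.9) = 799.5
Total out = 14.12 + 1279 + 8570 + 599.6 + 799.5 = 11260 mol.

11300 mol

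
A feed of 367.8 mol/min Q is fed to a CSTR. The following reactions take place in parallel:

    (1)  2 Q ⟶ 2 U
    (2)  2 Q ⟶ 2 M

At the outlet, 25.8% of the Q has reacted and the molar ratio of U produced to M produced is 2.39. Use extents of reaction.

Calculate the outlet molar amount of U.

66.9 mol/min

Conversion of Q: Q consumed = 0.258 × 367.8 = 94.89 mol/min = 2ξ₁ + 2ξ₂.
Selectivity: 2ξ₁ / (2ξ₂) = 2.39 → ξ₁ = 2.39 ξ₂.
Substitute: (2·2.39 + 2) ξ₂ = 94.89 → ξ₂ = 14 mol/min, ξ₁ = 33.45 mol/min.
Outlet amounts (n = n₀ + Σ ν·ξ):
  Q: 367.8 − 2(33.45) − 2(14) = 272.9
  U: 0 + 2(33.45) = 66.9
  M: 0 + 2(14) = 27.99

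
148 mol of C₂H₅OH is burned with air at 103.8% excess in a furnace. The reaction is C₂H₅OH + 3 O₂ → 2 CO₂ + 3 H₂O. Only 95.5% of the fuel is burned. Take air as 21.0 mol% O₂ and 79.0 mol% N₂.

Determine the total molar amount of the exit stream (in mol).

4600 mol

Stoichiometric O₂ = 3 × 148 = 444 mol; O₂ fed = 444 × 2.038 = 904.9 mol.
N₂ fed = 904.9 × 79/21 = 3404 mol.
Fuel reacted = 0.955 × 148 → ξ = 141.3 mol.
Outlet (n = n₀ + ν ξ):
  C₂H₅OH: 148 − 1(141.3) = 6.66
  O₂: 904.9 − 3(141.3) = 480.9
  N₂: 3404 (inert)
  CO₂: 0 + 2(141.3) = 282.7
  H₂O: 0 + 3(141.3) = 424
Total out = 6.66 + 480.9 + 3404 + 282.7 + 424 = 4598 mol.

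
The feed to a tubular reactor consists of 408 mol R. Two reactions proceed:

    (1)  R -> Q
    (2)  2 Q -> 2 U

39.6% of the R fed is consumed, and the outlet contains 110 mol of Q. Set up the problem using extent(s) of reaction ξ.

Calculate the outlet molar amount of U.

51.6 mol

Conversion of R: R consumed = 1ξ₁ = 0.396 × 408 → ξ₁ = 161.6 mol.
Q balance: n_Q = 0 + 1ξ₁ − 2ξ₂ = 110 → ξ₂ = (1·161.6 − 110)/2 = 25.78 mol.
Outlet amounts (n = n₀ + Σ ν·ξ):
  R: 408 − 1(161.6) = 246.4
  Q: 0 + 1(161.6) − 2(25.78) = 110
  U: 0 + 2(25.78) = 51.57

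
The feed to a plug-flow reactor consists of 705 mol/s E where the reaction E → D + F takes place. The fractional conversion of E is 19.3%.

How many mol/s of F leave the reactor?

E reacted = 0.193 × 705 = 136.1 mol/s; ν_E = −1, so ξ = 136.1/1 = 136.1 mol/s.
Outlet amounts (n = n₀ + ν ξ):
  E: 705 − 1(136.1) = 568.9
  D: 0 + 1(136.1) = 136.1
  F: 0 + 1(136.1) = 136.1

136 mol/s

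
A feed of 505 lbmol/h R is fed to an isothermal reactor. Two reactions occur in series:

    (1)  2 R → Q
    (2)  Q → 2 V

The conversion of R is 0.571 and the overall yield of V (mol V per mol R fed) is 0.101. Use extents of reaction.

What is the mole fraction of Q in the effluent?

0.307

Conversion of R: R consumed = 2ξ₁ = 0.571 × 505 → ξ₁ = 144.2 lbmol/h.
Yield of V: 2ξ₂ / 505 = 0.101 → ξ₂ = 25.5 lbmol/h.
Outlet amounts (n = n₀ + Σ ν·ξ):
  R: 505 − 2(144.2) = 216.6
  Q: 0 + 1(144.2) − 1(25.5) = 118.7
  V: 0 + 2(25.5) = 51.01
Total out = 386.3 lbmol/h; y_Q = 118.7 / 386.3 = 0.3072.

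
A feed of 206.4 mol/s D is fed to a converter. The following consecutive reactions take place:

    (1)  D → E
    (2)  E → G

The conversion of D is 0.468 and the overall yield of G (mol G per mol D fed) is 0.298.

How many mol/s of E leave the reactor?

Conversion of D: D consumed = 1ξ₁ = 0.468 × 206.4 → ξ₁ = 96.6 mol/s.
Yield of G: 1ξ₂ / 206.4 = 0.298 → ξ₂ = 61.51 mol/s.
Outlet amounts (n = n₀ + Σ ν·ξ):
  D: 206.4 − 1(96.6) = 109.8
  E: 0 + 1(96.6) − 1(61.51) = 35.09
  G: 0 + 1(61.51) = 61.51

35.1 mol/s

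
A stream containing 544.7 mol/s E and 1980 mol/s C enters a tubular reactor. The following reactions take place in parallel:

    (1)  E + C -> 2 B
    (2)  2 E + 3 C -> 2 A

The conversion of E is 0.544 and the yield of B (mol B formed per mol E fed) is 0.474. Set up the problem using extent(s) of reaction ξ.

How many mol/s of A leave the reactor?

167 mol/s

Yield of B: 2ξ₁ / 544.7 = 0.474 → ξ₁ = 129.1 mol/s.
Conversion of E: 1ξ₁ + 2ξ₂ = 0.544 × 544.7 = 296.3 → ξ₂ = 83.61 mol/s.
Outlet amounts (n = n₀ + Σ ν·ξ):
  E: 544.7 − 1(129.1) − 2(83.61) = 248.4
  C: 1980 − 1(129.1) − 3(83.61) = 1600
  B: 0 + 2(129.1) = 258.2
  A: 0 + 2(83.61) = 167.2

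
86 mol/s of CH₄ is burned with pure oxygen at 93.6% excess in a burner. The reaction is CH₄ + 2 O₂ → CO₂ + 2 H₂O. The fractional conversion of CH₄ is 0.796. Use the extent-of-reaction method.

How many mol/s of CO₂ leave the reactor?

68.5 mol/s

Stoichiometric O₂ = 2 × 86 = 172 mol/s; O₂ fed = 172 × 1.936 = 333 mol/s.
Fuel reacted = 0.796 × 86 → ξ = 68.46 mol/s.
Outlet (n = n₀ + ν ξ):
  CH₄: 86 − 1(68.46) = 17.54
  O₂: 333 − 2(68.46) = 196.1
  CO₂: 0 + 1(68.46) = 68.46
  H₂O: 0 + 2(68.46) = 136.9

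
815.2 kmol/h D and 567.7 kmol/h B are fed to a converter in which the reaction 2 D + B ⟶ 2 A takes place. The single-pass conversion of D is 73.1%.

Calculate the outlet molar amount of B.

D reacted = 0.731 × 815.2 = 595.9 kmol/h; ν_D = −2, so ξ = 595.9/2 = 298 kmol/h.
Outlet amounts (n = n₀ + ν ξ):
  D: 815.2 − 2(298) = 219.3
  B: 567.7 − 1(298) = 269.7
  A: 0 + 2(298) = 595.9

270 kmol/h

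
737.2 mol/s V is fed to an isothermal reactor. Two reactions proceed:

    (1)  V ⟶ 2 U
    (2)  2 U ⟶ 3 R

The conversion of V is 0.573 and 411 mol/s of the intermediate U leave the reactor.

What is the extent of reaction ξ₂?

Conversion of V: V consumed = 1ξ₁ = 0.573 × 737.2 → ξ₁ = 422.4 mol/s.
U balance: n_U = 0 + 2ξ₁ − 2ξ₂ = 411 → ξ₂ = (2·422.4 − 411)/2 = 216.9 mol/s.
Outlet amounts (n = n₀ + Σ ν·ξ):
  V: 737.2 − 1(422.4) = 314.8
  U: 0 + 2(422.4) − 2(216.9) = 411
  R: 0 + 3(216.9) = 650.7

ξ₂ = 217 mol/s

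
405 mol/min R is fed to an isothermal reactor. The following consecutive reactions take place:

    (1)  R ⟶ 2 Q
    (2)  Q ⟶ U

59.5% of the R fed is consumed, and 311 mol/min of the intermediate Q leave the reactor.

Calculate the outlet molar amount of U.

171 mol/min

Conversion of R: R consumed = 1ξ₁ = 0.595 × 405 → ξ₁ = 241 mol/min.
Q balance: n_Q = 0 + 2ξ₁ − 1ξ₂ = 311 → ξ₂ = (2·241 − 311)/1 = 170.9 mol/min.
Outlet amounts (n = n₀ + Σ ν·ξ):
  R: 405 − 1(241) = 164
  Q: 0 + 2(241) − 1(170.9) = 311
  U: 0 + 1(170.9) = 170.9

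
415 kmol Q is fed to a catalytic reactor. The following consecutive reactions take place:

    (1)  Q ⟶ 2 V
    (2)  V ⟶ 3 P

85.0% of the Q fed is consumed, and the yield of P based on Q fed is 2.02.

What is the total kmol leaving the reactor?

Conversion of Q: Q consumed = 1ξ₁ = 0.85 × 415 → ξ₁ = 352.8 kmol.
Yield of P: 3ξ₂ / 415 = 2.02 → ξ₂ = 279.4 kmol.
Outlet amounts (n = n₀ + Σ ν·ξ):
  Q: 415 − 1(352.8) = 62.25
  V: 0 + 2(352.8) − 1(279.4) = 426.1
  P: 0 + 3(279.4) = 838.3
Total out = 62.25 + 426.1 + 838.3 = 1327 kmol.

1330 kmol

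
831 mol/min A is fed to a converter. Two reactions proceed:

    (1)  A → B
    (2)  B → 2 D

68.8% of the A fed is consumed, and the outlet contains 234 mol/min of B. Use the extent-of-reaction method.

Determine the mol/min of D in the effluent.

675 mol/min

Conversion of A: A consumed = 1ξ₁ = 0.688 × 831 → ξ₁ = 571.7 mol/min.
B balance: n_B = 0 + 1ξ₁ − 1ξ₂ = 234 → ξ₂ = (1·571.7 − 234)/1 = 337.7 mol/min.
Outlet amounts (n = n₀ + Σ ν·ξ):
  A: 831 − 1(571.7) = 259.3
  B: 0 + 1(571.7) − 1(337.7) = 234
  D: 0 + 2(337.7) = 675.5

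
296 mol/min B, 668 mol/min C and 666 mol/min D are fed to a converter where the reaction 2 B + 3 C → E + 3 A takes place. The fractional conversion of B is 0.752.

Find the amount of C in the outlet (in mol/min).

334 mol/min

B reacted = 0.752 × 296 = 222.6 mol/min; ν_B = −2, so ξ = 222.6/2 = 111.3 mol/min.
Outlet amounts (n = n₀ + ν ξ):
  B: 296 − 2(111.3) = 73.41
  C: 668 − 3(111.3) = 334.1
  E: 0 + 1(111.3) = 111.3
  A: 0 + 3(111.3) = 333.9
  D: 666 (inert)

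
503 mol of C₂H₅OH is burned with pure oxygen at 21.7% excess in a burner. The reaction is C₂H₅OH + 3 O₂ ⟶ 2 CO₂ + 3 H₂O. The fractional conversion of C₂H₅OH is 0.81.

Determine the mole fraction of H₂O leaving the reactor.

Stoichiometric O₂ = 3 × 503 = 1509 mol; O₂ fed = 1509 × 1.217 = 1836 mol.
Fuel reacted = 0.81 × 503 → ξ = 407.4 mol.
Outlet (n = n₀ + ν ξ):
  C₂H₅OH: 503 − 1(407.4) = 95.57
  O₂: 1836 − 3(407.4) = 614.2
  CO₂: 0 + 2(407.4) = 814.9
  H₂O: 0 + 3(407.4) = 1222
Total out = 2747 mol; y_H₂O = 1222 / 2747 = 0.445.

0.445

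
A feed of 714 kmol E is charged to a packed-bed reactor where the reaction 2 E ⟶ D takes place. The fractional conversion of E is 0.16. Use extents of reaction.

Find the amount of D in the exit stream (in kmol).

57.1 kmol

E reacted = 0.16 × 714 = 114.2 kmol; ν_E = −2, so ξ = 114.2/2 = 57.12 kmol.
Outlet amounts (n = n₀ + ν ξ):
  E: 714 − 2(57.12) = 599.8
  D: 0 + 1(57.12) = 57.12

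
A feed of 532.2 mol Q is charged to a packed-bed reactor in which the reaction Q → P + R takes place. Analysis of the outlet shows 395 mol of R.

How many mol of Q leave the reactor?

137 mol

For R: n = n₀ + 1ξ → 395 = 0 + 1ξ, giving ξ = 395 mol.
Outlet amounts (n = n₀ + ν ξ):
  Q: 532.2 − 1(395) = 137.2
  P: 0 + 1(395) = 395
  R: 0 + 1(395) = 395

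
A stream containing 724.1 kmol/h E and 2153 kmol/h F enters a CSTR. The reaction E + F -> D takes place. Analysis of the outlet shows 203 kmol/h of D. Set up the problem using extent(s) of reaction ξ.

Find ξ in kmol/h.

For D: n = n₀ + 1ξ → 203 = 0 + 1ξ, giving ξ = 203 kmol/h.
Outlet amounts (n = n₀ + ν ξ):
  E: 724.1 − 1(203) = 521.1
  F: 2153 − 1(203) = 1950
  D: 0 + 1(203) = 203

ξ = 203 kmol/h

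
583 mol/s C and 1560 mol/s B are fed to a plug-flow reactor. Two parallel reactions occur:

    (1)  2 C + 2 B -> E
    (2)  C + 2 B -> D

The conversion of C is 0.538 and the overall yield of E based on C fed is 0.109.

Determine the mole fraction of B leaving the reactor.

0.671

Yield of E: 1ξ₁ / 583 = 0.109 → ξ₁ = 63.55 mol/s.
Conversion of C: 2ξ₁ + 1ξ₂ = 0.538 × 583 = 313.7 → ξ₂ = 186.6 mol/s.
Outlet amounts (n = n₀ + Σ ν·ξ):
  C: 583 − 2(63.55) − 1(186.6) = 269.3
  B: 1560 − 2(63.55) − 2(186.6) = 1060
  E: 0 + 1(63.55) = 63.55
  D: 0 + 1(186.6) = 186.6
Total out = 1579 mol/s; y_B = 1060 / 1579 = 0.6711.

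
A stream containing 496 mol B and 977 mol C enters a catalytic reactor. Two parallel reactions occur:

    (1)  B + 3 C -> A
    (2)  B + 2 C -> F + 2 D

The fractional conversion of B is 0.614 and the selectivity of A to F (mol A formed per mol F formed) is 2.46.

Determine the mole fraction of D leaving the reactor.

0.214

Conversion of B: B consumed = 0.614 × 496 = 304.5 mol = 1ξ₁ + 1ξ₂.
Selectivity: 1ξ₁ / (1ξ₂) = 2.46 → ξ₁ = 2.46 ξ₂.
Substitute: (1·2.46 + 1) ξ₂ = 304.5 → ξ₂ = 88.02 mol, ξ₁ = 216.5 mol.
Outlet amounts (n = n₀ + Σ ν·ξ):
  B: 496 − 1(216.5) − 1(88.02) = 191.5
  C: 977 − 3(216.5) − 2(88.02) = 151.4
  A: 0 + 1(216.5) = 216.5
  F: 0 + 1(88.02) = 88.02
  D: 0 + 2(88.02) = 176
Total out = 823.4 mol; y_D = 176 / 823.4 = 0.2138.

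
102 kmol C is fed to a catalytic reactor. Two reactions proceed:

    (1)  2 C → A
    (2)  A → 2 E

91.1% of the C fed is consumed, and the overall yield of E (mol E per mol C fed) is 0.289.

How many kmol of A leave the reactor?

31.7 kmol

Conversion of C: C consumed = 2ξ₁ = 0.911 × 102 → ξ₁ = 46.46 kmol.
Yield of E: 2ξ₂ / 102 = 0.289 → ξ₂ = 14.74 kmol.
Outlet amounts (n = n₀ + Σ ν·ξ):
  C: 102 − 2(46.46) = 9.078
  A: 0 + 1(46.46) − 1(14.74) = 31.72
  E: 0 + 2(14.74) = 29.48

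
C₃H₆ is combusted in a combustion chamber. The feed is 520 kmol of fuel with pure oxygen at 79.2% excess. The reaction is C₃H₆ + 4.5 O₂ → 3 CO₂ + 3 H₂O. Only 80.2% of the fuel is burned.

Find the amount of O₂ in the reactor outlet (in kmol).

Stoichiometric O₂ = 4.5 × 520 = 2340 kmol; O₂ fed = 2340 × 1.792 = 4193 kmol.
Fuel reacted = 0.802 × 520 → ξ = 417 kmol.
Outlet (n = n₀ + ν ξ):
  C₃H₆: 520 − 1(417) = 103
  O₂: 4193 − 4.5(417) = 2317
  CO₂: 0 + 3(417) = 1251
  H₂O: 0 + 3(417) = 1251

2320 kmol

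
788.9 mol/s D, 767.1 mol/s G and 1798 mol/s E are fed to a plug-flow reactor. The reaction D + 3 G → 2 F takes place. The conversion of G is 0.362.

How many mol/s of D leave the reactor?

G reacted = 0.362 × 767.1 = 277.7 mol/s; ν_G = −3, so ξ = 277.7/3 = 92.56 mol/s.
Outlet amounts (n = n₀ + ν ξ):
  D: 788.9 − 1(92.56) = 696.3
  G: 767.1 − 3(92.56) = 489.4
  F: 0 + 2(92.56) = 185.1
  E: 1798 (inert)

696 mol/s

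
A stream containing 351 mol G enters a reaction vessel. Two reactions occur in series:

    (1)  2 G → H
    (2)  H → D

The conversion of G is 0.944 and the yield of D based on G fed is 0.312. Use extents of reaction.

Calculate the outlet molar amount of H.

Conversion of G: G consumed = 2ξ₁ = 0.944 × 351 → ξ₁ = 165.7 mol.
Yield of D: 1ξ₂ / 351 = 0.312 → ξ₂ = 109.5 mol.
Outlet amounts (n = n₀ + Σ ν·ξ):
  G: 351 − 2(165.7) = 19.66
  H: 0 + 1(165.7) − 1(109.5) = 56.16
  D: 0 + 1(109.5) = 109.5

56.2 mol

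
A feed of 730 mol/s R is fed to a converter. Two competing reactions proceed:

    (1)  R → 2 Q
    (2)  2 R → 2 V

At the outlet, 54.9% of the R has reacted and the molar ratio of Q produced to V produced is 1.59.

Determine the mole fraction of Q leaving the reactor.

Conversion of R: R consumed = 0.549 × 730 = 400.8 mol/s = 1ξ₁ + 2ξ₂.
Selectivity: 2ξ₁ / (2ξ₂) = 1.59 → ξ₁ = 1.59 ξ₂.
Substitute: (1·1.59 + 2) ξ₂ = 400.8 → ξ₂ = 111.6 mol/s, ξ₁ = 177.5 mol/s.
Outlet amounts (n = n₀ + Σ ν·ξ):
  R: 730 − 1(177.5) − 2(111.6) = 329.2
  Q: 0 + 2(177.5) = 355
  V: 0 + 2(111.6) = 223.3
Total out = 907.5 mol/s; y_Q = 355 / 907.5 = 0.3912.

0.391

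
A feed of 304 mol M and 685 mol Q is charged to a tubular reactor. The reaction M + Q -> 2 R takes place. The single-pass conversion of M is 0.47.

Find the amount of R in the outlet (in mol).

286 mol

M reacted = 0.47 × 304 = 142.9 mol; ν_M = −1, so ξ = 142.9/1 = 142.9 mol.
Outlet amounts (n = n₀ + ν ξ):
  M: 304 − 1(142.9) = 161.1
  Q: 685 − 1(142.9) = 542.1
  R: 0 + 2(142.9) = 285.8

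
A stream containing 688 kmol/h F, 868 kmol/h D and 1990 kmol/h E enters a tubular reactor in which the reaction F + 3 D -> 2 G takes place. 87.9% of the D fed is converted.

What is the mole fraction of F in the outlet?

D reacted = 0.879 × 868 = 763 kmol/h; ν_D = −3, so ξ = 763/3 = 254.3 kmol/h.
Outlet amounts (n = n₀ + ν ξ):
  F: 688 − 1(254.3) = 433.7
  D: 868 − 3(254.3) = 105
  G: 0 + 2(254.3) = 508.6
  E: 1990 (inert)
Total out = 3037 kmol/h; y_F = 433.7 / 3037 = 0.1428.

0.143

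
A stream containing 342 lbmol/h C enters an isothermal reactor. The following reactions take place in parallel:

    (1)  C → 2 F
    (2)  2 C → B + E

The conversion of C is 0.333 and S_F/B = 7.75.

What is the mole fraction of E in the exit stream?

Conversion of C: C consumed = 0.333 × 342 = 113.9 lbmol/h = 1ξ₁ + 2ξ₂.
Selectivity: 2ξ₁ / (1ξ₂) = 7.75 → ξ₁ = 3.875 ξ₂.
Substitute: (1·3.875 + 2) ξ₂ = 113.9 → ξ₂ = 19.38 lbmol/h, ξ₁ = 75.12 lbmol/h.
Outlet amounts (n = n₀ + Σ ν·ξ):
  C: 342 − 1(75.12) − 2(19.38) = 228.1
  F: 0 + 2(75.12) = 150.2
  B: 0 + 1(19.38) = 19.38
  E: 0 + 1(19.38) = 19.38
Total out = 417.1 lbmol/h; y_E = 19.38 / 417.1 = 0.04647.

0.0465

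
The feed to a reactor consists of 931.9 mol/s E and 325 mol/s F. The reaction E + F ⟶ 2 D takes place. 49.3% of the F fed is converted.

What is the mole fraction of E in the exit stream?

F reacted = 0.493 × 325 = 160.2 mol/s; ν_F = −1, so ξ = 160.2/1 = 160.2 mol/s.
Outlet amounts (n = n₀ + ν ξ):
  E: 931.9 − 1(160.2) = 771.7
  F: 325 − 1(160.2) = 164.8
  D: 0 + 2(160.2) = 320.4
Total out = 1257 mol/s; y_E = 771.7 / 1257 = 0.614.

0.614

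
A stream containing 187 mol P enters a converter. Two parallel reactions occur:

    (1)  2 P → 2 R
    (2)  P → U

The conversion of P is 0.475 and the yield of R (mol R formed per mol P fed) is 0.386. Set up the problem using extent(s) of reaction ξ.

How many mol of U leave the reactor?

16.6 mol

Yield of R: 2ξ₁ / 187 = 0.386 → ξ₁ = 36.09 mol.
Conversion of P: 2ξ₁ + 1ξ₂ = 0.475 × 187 = 88.83 → ξ₂ = 16.64 mol.
Outlet amounts (n = n₀ + Σ ν·ξ):
  P: 187 − 2(36.09) − 1(16.64) = 98.17
  R: 0 + 2(36.09) = 72.18
  U: 0 + 1(16.64) = 16.64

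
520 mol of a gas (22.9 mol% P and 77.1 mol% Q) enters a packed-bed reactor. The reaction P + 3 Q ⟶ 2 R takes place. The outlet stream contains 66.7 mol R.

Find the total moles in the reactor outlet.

For R: n = n₀ + 2ξ → 66.7 = 0 + 2ξ, giving ξ = 33.35 mol.
Outlet amounts (n = n₀ + ν ξ):
  P: 119.1 − 1(33.35) = 85.73
  Q: 400.9 − 3(33.35) = 300.9
  R: 0 + 2(33.35) = 66.7
Total out = 85.73 + 300.9 + 66.7 = 453.3 mol.

453 mol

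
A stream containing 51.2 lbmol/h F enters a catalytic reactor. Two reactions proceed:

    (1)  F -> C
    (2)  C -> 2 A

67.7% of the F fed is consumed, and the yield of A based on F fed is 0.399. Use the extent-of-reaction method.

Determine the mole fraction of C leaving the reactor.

Conversion of F: F consumed = 1ξ₁ = 0.677 × 51.2 → ξ₁ = 34.66 lbmol/h.
Yield of A: 2ξ₂ / 51.2 = 0.399 → ξ₂ = 10.21 lbmol/h.
Outlet amounts (n = n₀ + Σ ν·ξ):
  F: 51.2 − 1(34.66) = 16.54
  C: 0 + 1(34.66) − 1(10.21) = 24.45
  A: 0 + 2(10.21) = 20.43
Total out = 61.41 lbmol/h; y_C = 24.45 / 61.41 = 0.3981.

0.398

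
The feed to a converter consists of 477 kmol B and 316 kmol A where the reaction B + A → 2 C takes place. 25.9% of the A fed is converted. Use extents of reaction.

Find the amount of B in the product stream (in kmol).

395 kmol

A reacted = 0.259 × 316 = 81.84 kmol; ν_A = −1, so ξ = 81.84/1 = 81.84 kmol.
Outlet amounts (n = n₀ + ν ξ):
  B: 477 − 1(81.84) = 395.2
  A: 316 − 1(81.84) = 234.2
  C: 0 + 2(81.84) = 163.7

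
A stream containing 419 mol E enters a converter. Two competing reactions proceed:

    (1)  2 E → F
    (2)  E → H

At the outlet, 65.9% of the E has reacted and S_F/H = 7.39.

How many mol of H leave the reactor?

17.5 mol

Conversion of E: E consumed = 0.659 × 419 = 276.1 mol = 2ξ₁ + 1ξ₂.
Selectivity: 1ξ₁ / (1ξ₂) = 7.39 → ξ₁ = 7.39 ξ₂.
Substitute: (2·7.39 + 1) ξ₂ = 276.1 → ξ₂ = 17.5 mol, ξ₁ = 129.3 mol.
Outlet amounts (n = n₀ + Σ ν·ξ):
  E: 419 − 2(129.3) − 1(17.5) = 142.9
  F: 0 + 1(129.3) = 129.3
  H: 0 + 1(17.5) = 17.5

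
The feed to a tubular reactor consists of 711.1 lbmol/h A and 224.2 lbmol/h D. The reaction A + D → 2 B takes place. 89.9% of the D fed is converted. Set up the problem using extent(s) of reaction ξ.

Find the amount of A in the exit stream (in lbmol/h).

D reacted = 0.899 × 224.2 = 201.6 lbmol/h; ν_D = −1, so ξ = 201.6/1 = 201.6 lbmol/h.
Outlet amounts (n = n₀ + ν ξ):
  A: 711.1 − 1(201.6) = 509.5
  D: 224.2 − 1(201.6) = 22.64
  B: 0 + 2(201.6) = 403.1

510 lbmol/h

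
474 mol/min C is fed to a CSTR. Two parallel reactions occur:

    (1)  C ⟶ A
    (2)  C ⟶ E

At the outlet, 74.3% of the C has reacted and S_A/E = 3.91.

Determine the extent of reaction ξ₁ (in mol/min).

Conversion of C: C consumed = 0.743 × 474 = 352.2 mol/min = 1ξ₁ + 1ξ₂.
Selectivity: 1ξ₁ / (1ξ₂) = 3.91 → ξ₁ = 3.91 ξ₂.
Substitute: (1·3.91 + 1) ξ₂ = 352.2 → ξ₂ = 71.73 mol/min, ξ₁ = 280.5 mol/min.
Outlet amounts (n = n₀ + Σ ν·ξ):
  C: 474 − 1(280.5) − 1(71.73) = 121.8
  A: 0 + 1(280.5) = 280.5
  E: 0 + 1(71.73) = 71.73

ξ₁ = 280 mol/min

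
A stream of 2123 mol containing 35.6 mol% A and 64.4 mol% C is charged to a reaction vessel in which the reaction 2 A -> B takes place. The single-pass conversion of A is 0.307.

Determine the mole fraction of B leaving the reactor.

A reacted = 0.307 × 755.8 = 232 mol; ν_A = −2, so ξ = 232/2 = 116 mol.
Outlet amounts (n = n₀ + ν ξ):
  A: 755.8 − 2(116) = 523.8
  B: 0 + 1(116) = 116
  C: 1367 (inert)
Total out = 2007 mol; y_B = 116 / 2007 = 0.0578.

0.0578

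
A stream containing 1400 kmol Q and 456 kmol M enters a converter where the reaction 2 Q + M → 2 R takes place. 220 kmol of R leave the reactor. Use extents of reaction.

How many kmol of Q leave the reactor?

For R: n = n₀ + 2ξ → 220 = 0 + 2ξ, giving ξ = 110 kmol.
Outlet amounts (n = n₀ + ν ξ):
  Q: 1400 − 2(110) = 1180
  M: 456 − 1(110) = 346
  R: 0 + 2(110) = 220

1180 kmol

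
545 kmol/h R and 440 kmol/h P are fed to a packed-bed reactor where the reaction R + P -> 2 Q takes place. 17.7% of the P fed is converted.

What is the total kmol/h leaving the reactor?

985 kmol/h

P reacted = 0.177 × 440 = 77.88 kmol/h; ν_P = −1, so ξ = 77.88/1 = 77.88 kmol/h.
Outlet amounts (n = n₀ + ν ξ):
  R: 545 − 1(77.88) = 467.1
  P: 440 − 1(77.88) = 362.1
  Q: 0 + 2(77.88) = 155.8
Total out = 467.1 + 362.1 + 155.8 = 985 kmol/h.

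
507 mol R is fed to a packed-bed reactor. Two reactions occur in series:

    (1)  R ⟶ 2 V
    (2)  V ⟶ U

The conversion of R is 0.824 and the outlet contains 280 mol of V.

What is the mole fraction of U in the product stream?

0.601

Conversion of R: R consumed = 1ξ₁ = 0.824 × 507 → ξ₁ = 417.8 mol.
V balance: n_V = 0 + 2ξ₁ − 1ξ₂ = 280 → ξ₂ = (2·417.8 − 280)/1 = 555.5 mol.
Outlet amounts (n = n₀ + Σ ν·ξ):
  R: 507 − 1(417.8) = 89.23
  V: 0 + 2(417.8) − 1(555.5) = 280
  U: 0 + 1(555.5) = 555.5
Total out = 924.8 mol; y_U = 555.5 / 924.8 = 0.6007.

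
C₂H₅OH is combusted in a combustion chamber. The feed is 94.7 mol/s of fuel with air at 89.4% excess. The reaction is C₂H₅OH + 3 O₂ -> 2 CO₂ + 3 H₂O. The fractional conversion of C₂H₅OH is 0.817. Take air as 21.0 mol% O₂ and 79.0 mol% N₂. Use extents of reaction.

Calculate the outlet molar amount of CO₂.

Stoichiometric O₂ = 3 × 94.7 = 284.1 mol/s; O₂ fed = 284.1 × 1.894 = 538.1 mol/s.
N₂ fed = 538.1 × 79/21 = 2024 mol/s.
Fuel reacted = 0.817 × 94.7 → ξ = 77.37 mol/s.
Outlet (n = n₀ + ν ξ):
  C₂H₅OH: 94.7 − 1(77.37) = 17.33
  O₂: 538.1 − 3(77.37) = 306
  N₂: 2024 (inert)
  CO₂: 0 + 2(77.37) = 154.7
  H₂O: 0 + 3(77.37) = 232.1

155 mol/s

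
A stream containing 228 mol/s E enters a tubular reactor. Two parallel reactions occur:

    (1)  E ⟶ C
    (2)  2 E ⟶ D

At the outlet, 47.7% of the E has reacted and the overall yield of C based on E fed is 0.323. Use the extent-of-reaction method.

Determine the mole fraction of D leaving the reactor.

0.0834

Yield of C: 1ξ₁ / 228 = 0.323 → ξ₁ = 73.64 mol/s.
Conversion of E: 1ξ₁ + 2ξ₂ = 0.477 × 228 = 108.8 → ξ₂ = 17.56 mol/s.
Outlet amounts (n = n₀ + Σ ν·ξ):
  E: 228 − 1(73.64) − 2(17.56) = 119.2
  C: 0 + 1(73.64) = 73.64
  D: 0 + 1(17.56) = 17.56
Total out = 210.4 mol/s; y_D = 17.56 / 210.4 = 0.08342.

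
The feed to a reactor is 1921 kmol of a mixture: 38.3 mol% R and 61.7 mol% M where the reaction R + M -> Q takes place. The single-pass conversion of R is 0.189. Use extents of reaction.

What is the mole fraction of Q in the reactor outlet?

R reacted = 0.189 × 735.7 = 139.1 kmol; ν_R = −1, so ξ = 139.1/1 = 139.1 kmol.
Outlet amounts (n = n₀ + ν ξ):
  R: 735.7 − 1(139.1) = 596.7
  M: 1185 − 1(139.1) = 1046
  Q: 0 + 1(139.1) = 139.1
Total out = 1782 kmol; y_Q = 139.1 / 1782 = 0.07804.

0.078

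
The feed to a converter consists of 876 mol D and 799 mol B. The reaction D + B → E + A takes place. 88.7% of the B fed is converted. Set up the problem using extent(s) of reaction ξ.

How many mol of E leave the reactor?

709 mol

B reacted = 0.887 × 799 = 708.7 mol; ν_B = −1, so ξ = 708.7/1 = 708.7 mol.
Outlet amounts (n = n₀ + ν ξ):
  D: 876 − 1(708.7) = 167.3
  B: 799 − 1(708.7) = 90.29
  E: 0 + 1(708.7) = 708.7
  A: 0 + 1(708.7) = 708.7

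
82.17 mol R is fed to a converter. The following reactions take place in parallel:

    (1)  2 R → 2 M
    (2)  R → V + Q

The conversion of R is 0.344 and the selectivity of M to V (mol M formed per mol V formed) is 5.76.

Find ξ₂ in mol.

Conversion of R: R consumed = 0.344 × 82.17 = 28.27 mol = 2ξ₁ + 1ξ₂.
Selectivity: 2ξ₁ / (1ξ₂) = 5.76 → ξ₁ = 2.88 ξ₂.
Substitute: (2·2.88 + 1) ξ₂ = 28.27 → ξ₂ = 4.181 mol, ξ₁ = 12.04 mol.
Outlet amounts (n = n₀ + Σ ν·ξ):
  R: 82.17 − 2(12.04) − 1(4.181) = 53.9
  M: 0 + 2(12.04) = 24.09
  V: 0 + 1(4.181) = 4.181
  Q: 0 + 1(4.181) = 4.181

ξ₂ = 4.18 mol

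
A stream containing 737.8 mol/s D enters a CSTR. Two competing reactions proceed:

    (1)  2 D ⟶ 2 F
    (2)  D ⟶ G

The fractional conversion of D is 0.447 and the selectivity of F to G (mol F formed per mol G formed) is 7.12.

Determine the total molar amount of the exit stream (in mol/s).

738 mol/s

Conversion of D: D consumed = 0.447 × 737.8 = 329.8 mol/s = 2ξ₁ + 1ξ₂.
Selectivity: 2ξ₁ / (1ξ₂) = 7.12 → ξ₁ = 3.56 ξ₂.
Substitute: (2·3.56 + 1) ξ₂ = 329.8 → ξ₂ = 40.62 mol/s, ξ₁ = 144.6 mol/s.
Outlet amounts (n = n₀ + Σ ν·ξ):
  D: 737.8 − 2(144.6) − 1(40.62) = 408
  F: 0 + 2(144.6) = 289.2
  G: 0 + 1(40.62) = 40.62
Total out = 408 + 289.2 + 40.62 = 737.8 mol/s.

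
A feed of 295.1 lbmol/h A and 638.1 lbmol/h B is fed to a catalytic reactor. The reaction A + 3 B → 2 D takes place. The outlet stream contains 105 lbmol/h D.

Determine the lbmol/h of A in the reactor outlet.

243 lbmol/h

For D: n = n₀ + 2ξ → 105 = 0 + 2ξ, giving ξ = 52.5 lbmol/h.
Outlet amounts (n = n₀ + ν ξ):
  A: 295.1 − 1(52.5) = 242.6
  B: 638.1 − 3(52.5) = 480.6
  D: 0 + 2(52.5) = 105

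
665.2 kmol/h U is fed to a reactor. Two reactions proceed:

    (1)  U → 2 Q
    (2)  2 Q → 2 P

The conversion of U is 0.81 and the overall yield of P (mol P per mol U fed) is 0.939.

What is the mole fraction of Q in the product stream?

0.376

Conversion of U: U consumed = 1ξ₁ = 0.81 × 665.2 → ξ₁ = 538.8 kmol/h.
Yield of P: 2ξ₂ / 665.2 = 0.939 → ξ₂ = 312.3 kmol/h.
Outlet amounts (n = n₀ + Σ ν·ξ):
  U: 665.2 − 1(538.8) = 126.4
  Q: 0 + 2(538.8) − 2(312.3) = 453
  P: 0 + 2(312.3) = 624.6
Total out = 1204 kmol/h; y_Q = 453 / 1204 = 0.3762.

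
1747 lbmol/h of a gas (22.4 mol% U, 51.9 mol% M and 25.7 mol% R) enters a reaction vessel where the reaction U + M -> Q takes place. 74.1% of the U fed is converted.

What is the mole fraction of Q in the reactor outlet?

U reacted = 0.741 × 391.3 = 290 lbmol/h; ν_U = −1, so ξ = 290/1 = 290 lbmol/h.
Outlet amounts (n = n₀ + ν ξ):
  U: 391.3 − 1(290) = 101.4
  M: 906.7 − 1(290) = 616.7
  Q: 0 + 1(290) = 290
  R: 449 (inert)
Total out = 1457 lbmol/h; y_Q = 290 / 1457 = 0.199.

0.199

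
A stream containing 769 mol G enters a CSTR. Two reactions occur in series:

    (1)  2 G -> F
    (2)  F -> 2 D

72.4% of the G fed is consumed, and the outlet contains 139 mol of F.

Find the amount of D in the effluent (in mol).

279 mol

Conversion of G: G consumed = 2ξ₁ = 0.724 × 769 → ξ₁ = 278.4 mol.
F balance: n_F = 0 + 1ξ₁ − 1ξ₂ = 139 → ξ₂ = (1·278.4 − 139)/1 = 139.4 mol.
Outlet amounts (n = n₀ + Σ ν·ξ):
  G: 769 − 2(278.4) = 212.2
  F: 0 + 1(278.4) − 1(139.4) = 139
  D: 0 + 2(139.4) = 278.8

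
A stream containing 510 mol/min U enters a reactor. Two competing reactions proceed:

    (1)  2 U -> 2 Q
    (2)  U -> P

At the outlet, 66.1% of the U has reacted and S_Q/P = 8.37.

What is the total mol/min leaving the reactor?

Conversion of U: U consumed = 0.661 × 510 = 337.1 mol/min = 2ξ₁ + 1ξ₂.
Selectivity: 2ξ₁ / (1ξ₂) = 8.37 → ξ₁ = 4.185 ξ₂.
Substitute: (2·4.185 + 1) ξ₂ = 337.1 → ξ₂ = 35.98 mol/min, ξ₁ = 150.6 mol/min.
Outlet amounts (n = n₀ + Σ ν·ξ):
  U: 510 − 2(150.6) − 1(35.98) = 172.9
  Q: 0 + 2(150.6) = 301.1
  P: 0 + 1(35.98) = 35.98
Total out = 172.9 + 301.1 + 35.98 = 510 mol/min.

510 mol/min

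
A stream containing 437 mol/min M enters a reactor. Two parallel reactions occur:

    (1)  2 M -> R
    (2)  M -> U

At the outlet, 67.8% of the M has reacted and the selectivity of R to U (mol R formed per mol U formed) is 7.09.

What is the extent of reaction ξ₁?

Conversion of M: M consumed = 0.678 × 437 = 296.3 mol/min = 2ξ₁ + 1ξ₂.
Selectivity: 1ξ₁ / (1ξ₂) = 7.09 → ξ₁ = 7.09 ξ₂.
Substitute: (2·7.09 + 1) ξ₂ = 296.3 → ξ₂ = 19.52 mol/min, ξ₁ = 138.4 mol/min.
Outlet amounts (n = n₀ + Σ ν·ξ):
  M: 437 − 2(138.4) − 1(19.52) = 140.7
  R: 0 + 1(138.4) = 138.4
  U: 0 + 1(19.52) = 19.52

ξ₁ = 138 mol/min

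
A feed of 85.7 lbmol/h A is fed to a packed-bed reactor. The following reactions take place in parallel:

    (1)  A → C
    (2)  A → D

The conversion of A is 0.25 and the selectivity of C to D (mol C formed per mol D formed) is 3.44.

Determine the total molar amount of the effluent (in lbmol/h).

Conversion of A: A consumed = 0.25 × 85.7 = 21.43 lbmol/h = 1ξ₁ + 1ξ₂.
Selectivity: 1ξ₁ / (1ξ₂) = 3.44 → ξ₁ = 3.44 ξ₂.
Substitute: (1·3.44 + 1) ξ₂ = 21.43 → ξ₂ = 4.825 lbmol/h, ξ₁ = 16.6 lbmol/h.
Outlet amounts (n = n₀ + Σ ν·ξ):
  A: 85.7 − 1(16.6) − 1(4.825) = 64.28
  C: 0 + 1(16.6) = 16.6
  D: 0 + 1(4.825) = 4.825
Total out = 64.28 + 16.6 + 4.825 = 85.7 lbmol/h.

85.7 lbmol/h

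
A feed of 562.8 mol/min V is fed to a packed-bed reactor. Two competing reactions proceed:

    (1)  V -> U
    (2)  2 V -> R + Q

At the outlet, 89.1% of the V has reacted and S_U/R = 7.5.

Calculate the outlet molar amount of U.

Conversion of V: V consumed = 0.891 × 562.8 = 501.5 mol/min = 1ξ₁ + 2ξ₂.
Selectivity: 1ξ₁ / (1ξ₂) = 7.5 → ξ₁ = 7.5 ξ₂.
Substitute: (1·7.5 + 2) ξ₂ = 501.5 → ξ₂ = 52.78 mol/min, ξ₁ = 395.9 mol/min.
Outlet amounts (n = n₀ + Σ ν·ξ):
  V: 562.8 − 1(395.9) − 2(52.78) = 61.35
  U: 0 + 1(395.9) = 395.9
  R: 0 + 1(52.78) = 52.78
  Q: 0 + 1(52.78) = 52.78

396 mol/min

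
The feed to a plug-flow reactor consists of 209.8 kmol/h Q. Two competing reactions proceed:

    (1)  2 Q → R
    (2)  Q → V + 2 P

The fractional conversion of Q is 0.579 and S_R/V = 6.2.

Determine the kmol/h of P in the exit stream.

Conversion of Q: Q consumed = 0.579 × 209.8 = 121.5 kmol/h = 2ξ₁ + 1ξ₂.
Selectivity: 1ξ₁ / (1ξ₂) = 6.2 → ξ₁ = 6.2 ξ₂.
Substitute: (2·6.2 + 1) ξ₂ = 121.5 → ξ₂ = 9.065 kmol/h, ξ₁ = 56.2 kmol/h.
Outlet amounts (n = n₀ + Σ ν·ξ):
  Q: 209.8 − 2(56.2) − 1(9.065) = 88.33
  R: 0 + 1(56.2) = 56.2
  V: 0 + 1(9.065) = 9.065
  P: 0 + 2(9.065) = 18.13

18.1 kmol/h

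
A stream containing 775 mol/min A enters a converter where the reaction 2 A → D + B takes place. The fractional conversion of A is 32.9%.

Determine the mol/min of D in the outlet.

A reacted = 0.329 × 775 = 255 mol/min; ν_A = −2, so ξ = 255/2 = 127.5 mol/min.
Outlet amounts (n = n₀ + ν ξ):
  A: 775 − 2(127.5) = 520
  D: 0 + 1(127.5) = 127.5
  B: 0 + 1(127.5) = 127.5

127 mol/min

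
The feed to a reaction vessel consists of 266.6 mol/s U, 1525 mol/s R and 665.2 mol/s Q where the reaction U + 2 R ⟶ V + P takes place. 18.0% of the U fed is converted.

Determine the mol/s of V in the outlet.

U reacted = 0.18 × 266.6 = 47.99 mol/s; ν_U = −1, so ξ = 47.99/1 = 47.99 mol/s.
Outlet amounts (n = n₀ + ν ξ):
  U: 266.6 − 1(47.99) = 218.6
  R: 1525 − 2(47.99) = 1429
  V: 0 + 1(47.99) = 47.99
  P: 0 + 1(47.99) = 47.99
  Q: 665.2 (inert)

48 mol/s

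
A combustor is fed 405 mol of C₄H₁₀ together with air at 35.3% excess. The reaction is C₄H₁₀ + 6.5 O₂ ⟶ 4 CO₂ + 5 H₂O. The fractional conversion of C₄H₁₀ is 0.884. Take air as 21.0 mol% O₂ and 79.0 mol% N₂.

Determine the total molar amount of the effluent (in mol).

17900 mol

Stoichiometric O₂ = 6.5 × 405 = 2632 mol; O₂ fed = 2632 × 1.353 = 3562 mol.
N₂ fed = 3562 × 79/21 = 13400 mol.
Fuel reacted = 0.884 × 405 → ξ = 358 mol.
Outlet (n = n₀ + ν ξ):
  C₄H₁₀: 405 − 1(358) = 46.98
  O₂: 3562 − 6.5(358) = 1235
  N₂: 13400 (inert)
  CO₂: 0 + 4(358) = 1432
  H₂O: 0 + 5(358) = 1790
Total out = 46.98 + 1235 + 13400 + 1432 + 1790 = 17900 mol.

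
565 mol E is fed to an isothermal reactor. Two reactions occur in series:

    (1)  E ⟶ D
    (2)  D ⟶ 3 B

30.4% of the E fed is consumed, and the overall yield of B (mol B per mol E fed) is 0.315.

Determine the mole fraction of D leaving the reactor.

Conversion of E: E consumed = 1ξ₁ = 0.304 × 565 → ξ₁ = 171.8 mol.
Yield of B: 3ξ₂ / 565 = 0.315 → ξ₂ = 59.32 mol.
Outlet amounts (n = n₀ + Σ ν·ξ):
  E: 565 − 1(171.8) = 393.2
  D: 0 + 1(171.8) − 1(59.32) = 112.4
  B: 0 + 3(59.32) = 178
Total out = 683.6 mol; y_D = 112.4 / 683.6 = 0.1645.

0.164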